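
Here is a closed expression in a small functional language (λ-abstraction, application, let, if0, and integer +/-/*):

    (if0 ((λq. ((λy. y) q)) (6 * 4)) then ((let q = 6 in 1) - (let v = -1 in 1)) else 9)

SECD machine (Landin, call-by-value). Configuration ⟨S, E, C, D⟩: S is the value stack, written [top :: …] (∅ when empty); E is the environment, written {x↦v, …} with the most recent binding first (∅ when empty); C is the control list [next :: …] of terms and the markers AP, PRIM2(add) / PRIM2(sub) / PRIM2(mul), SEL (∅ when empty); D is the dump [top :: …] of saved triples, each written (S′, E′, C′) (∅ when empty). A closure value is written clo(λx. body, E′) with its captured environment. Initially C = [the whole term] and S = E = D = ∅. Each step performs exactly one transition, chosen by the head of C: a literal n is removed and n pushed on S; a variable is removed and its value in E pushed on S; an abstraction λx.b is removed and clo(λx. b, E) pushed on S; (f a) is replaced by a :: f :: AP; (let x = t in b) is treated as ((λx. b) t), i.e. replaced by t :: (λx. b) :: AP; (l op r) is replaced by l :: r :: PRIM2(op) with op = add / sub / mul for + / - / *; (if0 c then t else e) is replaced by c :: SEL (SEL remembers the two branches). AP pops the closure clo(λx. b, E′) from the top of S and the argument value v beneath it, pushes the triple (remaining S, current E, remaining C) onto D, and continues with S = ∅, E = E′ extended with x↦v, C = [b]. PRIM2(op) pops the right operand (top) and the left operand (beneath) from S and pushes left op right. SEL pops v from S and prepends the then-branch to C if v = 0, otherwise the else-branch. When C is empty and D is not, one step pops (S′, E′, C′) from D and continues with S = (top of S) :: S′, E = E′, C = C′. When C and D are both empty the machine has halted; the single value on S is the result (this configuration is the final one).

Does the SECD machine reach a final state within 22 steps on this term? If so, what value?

t=0: <S=∅, E=∅, C=[(if0 ((λq. ((λy. y) q)) (6 * 4)) then ((let q = 6 in 1) - (let v = -1 in 1)) else 9)], D=∅>
t=1: <S=∅, E=∅, C=[((λq. ((λy. y) q)) (6 * 4)) :: SEL], D=∅>
t=2: <S=∅, E=∅, C=[(6 * 4) :: (λq. ((λy. y) q)) :: AP :: SEL], D=∅>
t=3: <S=∅, E=∅, C=[6 :: 4 :: PRIM2(mul) :: (λq. ((λy. y) q)) :: AP :: SEL], D=∅>
t=4: <S=[6], E=∅, C=[4 :: PRIM2(mul) :: (λq. ((λy. y) q)) :: AP :: SEL], D=∅>
t=5: <S=[4 :: 6], E=∅, C=[PRIM2(mul) :: (λq. ((λy. y) q)) :: AP :: SEL], D=∅>
t=6: <S=[24], E=∅, C=[(λq. ((λy. y) q)) :: AP :: SEL], D=∅>
t=7: <S=[clo(λq. ((λy. y) q), ∅) :: 24], E=∅, C=[AP :: SEL], D=∅>
t=8: <S=∅, E={q↦24}, C=[((λy. y) q)], D=[(∅, ∅, [SEL])]>
t=9: <S=∅, E={q↦24}, C=[q :: (λy. y) :: AP], D=[(∅, ∅, [SEL])]>
t=10: <S=[24], E={q↦24}, C=[(λy. y) :: AP], D=[(∅, ∅, [SEL])]>
t=11: <S=[clo(λy. y, {q↦24}) :: 24], E={q↦24}, C=[AP], D=[(∅, ∅, [SEL])]>
t=12: <S=∅, E={y↦24, q↦24}, C=[y], D=[(∅, {q↦24}, ∅) :: (∅, ∅, [SEL])]>
t=13: <S=[24], E={y↦24, q↦24}, C=∅, D=[(∅, {q↦24}, ∅) :: (∅, ∅, [SEL])]>
t=14: <S=[24], E={q↦24}, C=∅, D=[(∅, ∅, [SEL])]>
t=15: <S=[24], E=∅, C=[SEL], D=∅>
t=16: <S=∅, E=∅, C=[9], D=∅>
t=17: <S=[9], E=∅, C=∅, D=∅>
→ final value 9

Answer: 9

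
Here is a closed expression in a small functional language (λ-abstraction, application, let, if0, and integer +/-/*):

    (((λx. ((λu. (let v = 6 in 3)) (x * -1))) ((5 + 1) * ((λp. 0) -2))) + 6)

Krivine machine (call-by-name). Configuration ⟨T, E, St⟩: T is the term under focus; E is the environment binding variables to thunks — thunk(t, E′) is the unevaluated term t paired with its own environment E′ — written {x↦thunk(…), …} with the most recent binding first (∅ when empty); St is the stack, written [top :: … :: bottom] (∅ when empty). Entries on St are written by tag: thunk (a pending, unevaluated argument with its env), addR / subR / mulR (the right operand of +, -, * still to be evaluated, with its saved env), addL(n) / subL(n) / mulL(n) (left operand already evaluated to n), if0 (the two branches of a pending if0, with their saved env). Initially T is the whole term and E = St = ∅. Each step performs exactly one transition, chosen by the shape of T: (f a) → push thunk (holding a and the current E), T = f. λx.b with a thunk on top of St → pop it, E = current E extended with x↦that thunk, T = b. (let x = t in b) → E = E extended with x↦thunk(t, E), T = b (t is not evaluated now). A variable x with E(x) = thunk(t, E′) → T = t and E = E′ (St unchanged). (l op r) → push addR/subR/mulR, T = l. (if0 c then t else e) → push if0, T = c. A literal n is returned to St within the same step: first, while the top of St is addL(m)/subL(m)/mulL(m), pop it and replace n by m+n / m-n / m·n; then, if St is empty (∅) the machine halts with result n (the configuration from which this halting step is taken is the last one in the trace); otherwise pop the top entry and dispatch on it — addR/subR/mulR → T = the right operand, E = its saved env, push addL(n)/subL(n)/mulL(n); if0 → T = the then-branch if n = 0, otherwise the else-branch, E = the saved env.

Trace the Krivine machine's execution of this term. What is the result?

step 0: [T=(((λx. ((λu. (let v = 6 in 3)) (x * -1))) ((5 + 1) * ((λp. 0) -2))) + 6) | E=∅ | St=∅]
step 1: [T=((λx. ((λu. (let v = 6 in 3)) (x * -1))) ((5 + 1) * ((λp. 0) -2))) | E=∅ | St=[addR]]
step 2: [T=(λx. ((λu. (let v = 6 in 3)) (x * -1))) | E=∅ | St=[thunk :: addR]]
step 3: [T=((λu. (let v = 6 in 3)) (x * -1)) | E={x↦thunk(((5 + 1) * ((λp. 0) -2)), ∅)} | St=[addR]]
step 4: [T=(λu. (let v = 6 in 3)) | E={x↦thunk(((5 + 1) * ((λp. 0) -2)), ∅)} | St=[thunk :: addR]]
step 5: [T=(let v = 6 in 3) | E={u↦thunk((x * -1), {x↦thunk(((5 + 1) * ((λp. 0) -2)), ∅)}), x↦thunk(((5 + 1) * ((λp. 0) -2)), ∅)} | St=[addR]]
step 6: [T=3 | E={v↦thunk(6, {u↦thunk((x * -1), {x↦thunk(((5 + 1) * ((λp. 0) -2)), ∅)}), x↦thunk(((5 + 1) * ((λp. 0) -2)), ∅)}), u↦thunk((x * -1), {x↦thunk(((5 + 1) * ((λp. 0) -2)), ∅)}), x↦thunk(((5 + 1) * ((λp. 0) -2)), ∅)} | St=[addR]]
step 7: [T=6 | E=∅ | St=[addL(3)]]
→ final value 9

Answer: 9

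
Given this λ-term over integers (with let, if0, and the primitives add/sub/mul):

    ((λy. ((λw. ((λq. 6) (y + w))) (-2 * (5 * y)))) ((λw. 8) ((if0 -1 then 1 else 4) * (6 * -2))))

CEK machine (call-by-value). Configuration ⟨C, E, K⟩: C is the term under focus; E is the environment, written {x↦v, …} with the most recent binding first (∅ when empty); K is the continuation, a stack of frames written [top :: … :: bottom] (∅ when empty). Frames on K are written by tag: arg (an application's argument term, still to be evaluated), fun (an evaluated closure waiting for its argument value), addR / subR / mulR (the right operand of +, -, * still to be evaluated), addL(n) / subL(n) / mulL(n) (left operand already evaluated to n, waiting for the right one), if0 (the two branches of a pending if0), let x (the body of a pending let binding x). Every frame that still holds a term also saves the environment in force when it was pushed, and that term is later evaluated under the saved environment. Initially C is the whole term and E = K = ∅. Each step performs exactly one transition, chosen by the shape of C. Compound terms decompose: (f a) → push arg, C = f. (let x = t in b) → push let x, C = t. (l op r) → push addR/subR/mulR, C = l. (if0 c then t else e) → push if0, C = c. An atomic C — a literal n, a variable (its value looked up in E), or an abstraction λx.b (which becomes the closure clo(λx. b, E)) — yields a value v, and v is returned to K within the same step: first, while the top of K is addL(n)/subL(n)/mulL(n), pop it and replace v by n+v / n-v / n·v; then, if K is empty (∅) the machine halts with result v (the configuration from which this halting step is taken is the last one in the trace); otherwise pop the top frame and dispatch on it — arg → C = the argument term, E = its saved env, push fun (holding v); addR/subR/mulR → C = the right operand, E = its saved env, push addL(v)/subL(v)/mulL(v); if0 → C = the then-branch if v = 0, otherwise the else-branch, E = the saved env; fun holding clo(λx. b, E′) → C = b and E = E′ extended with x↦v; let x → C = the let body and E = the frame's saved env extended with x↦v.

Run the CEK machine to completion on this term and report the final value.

step 0: [C=((λy. ((λw. ((λq. 6) (y + w))) (-2 * (5 * y)))) ((λw. 8) ((if0 -1 then 1 else 4) * (6 * -2)))) | E=∅ | K=∅]
step 1: [C=(λy. ((λw. ((λq. 6) (y + w))) (-2 * (5 * y)))) | E=∅ | K=[arg]]
step 2: [C=((λw. 8) ((if0 -1 then 1 else 4) * (6 * -2))) | E=∅ | K=[fun]]
step 3: [C=(λw. 8) | E=∅ | K=[arg :: fun]]
step 4: [C=((if0 -1 then 1 else 4) * (6 * -2)) | E=∅ | K=[fun :: fun]]
step 5: [C=(if0 -1 then 1 else 4) | E=∅ | K=[mulR :: fun :: fun]]
step 6: [C=-1 | E=∅ | K=[if0 :: mulR :: fun :: fun]]
step 7: [C=4 | E=∅ | K=[mulR :: fun :: fun]]
step 8: [C=(6 * -2) | E=∅ | K=[mulL(4) :: fun :: fun]]
step 9: [C=6 | E=∅ | K=[mulR :: mulL(4) :: fun :: fun]]
step 10: [C=-2 | E=∅ | K=[mulL(6) :: mulL(4) :: fun :: fun]]
step 11: [C=8 | E={w↦-48} | K=[fun]]
step 12: [C=((λw. ((λq. 6) (y + w))) (-2 * (5 * y))) | E={y↦8} | K=∅]
step 13: [C=(λw. ((λq. 6) (y + w))) | E={y↦8} | K=[arg]]
step 14: [C=(-2 * (5 * y)) | E={y↦8} | K=[fun]]
step 15: [C=-2 | E={y↦8} | K=[mulR :: fun]]
step 16: [C=(5 * y) | E={y↦8} | K=[mulL(-2) :: fun]]
step 17: [C=5 | E={y↦8} | K=[mulR :: mulL(-2) :: fun]]
step 18: [C=y | E={y↦8} | K=[mulL(5) :: mulL(-2) :: fun]]
step 19: [C=((λq. 6) (y + w)) | E={w↦-80, y↦8} | K=∅]
step 20: [C=(λq. 6) | E={w↦-80, y↦8} | K=[arg]]
step 21: [C=(y + w) | E={w↦-80, y↦8} | K=[fun]]
step 22: [C=y | E={w↦-80, y↦8} | K=[addR :: fun]]
step 23: [C=w | E={w↦-80, y↦8} | K=[addL(8) :: fun]]
step 24: [C=6 | E={q↦-72, w↦-80, y↦8} | K=∅]
→ final value 6

Answer: 6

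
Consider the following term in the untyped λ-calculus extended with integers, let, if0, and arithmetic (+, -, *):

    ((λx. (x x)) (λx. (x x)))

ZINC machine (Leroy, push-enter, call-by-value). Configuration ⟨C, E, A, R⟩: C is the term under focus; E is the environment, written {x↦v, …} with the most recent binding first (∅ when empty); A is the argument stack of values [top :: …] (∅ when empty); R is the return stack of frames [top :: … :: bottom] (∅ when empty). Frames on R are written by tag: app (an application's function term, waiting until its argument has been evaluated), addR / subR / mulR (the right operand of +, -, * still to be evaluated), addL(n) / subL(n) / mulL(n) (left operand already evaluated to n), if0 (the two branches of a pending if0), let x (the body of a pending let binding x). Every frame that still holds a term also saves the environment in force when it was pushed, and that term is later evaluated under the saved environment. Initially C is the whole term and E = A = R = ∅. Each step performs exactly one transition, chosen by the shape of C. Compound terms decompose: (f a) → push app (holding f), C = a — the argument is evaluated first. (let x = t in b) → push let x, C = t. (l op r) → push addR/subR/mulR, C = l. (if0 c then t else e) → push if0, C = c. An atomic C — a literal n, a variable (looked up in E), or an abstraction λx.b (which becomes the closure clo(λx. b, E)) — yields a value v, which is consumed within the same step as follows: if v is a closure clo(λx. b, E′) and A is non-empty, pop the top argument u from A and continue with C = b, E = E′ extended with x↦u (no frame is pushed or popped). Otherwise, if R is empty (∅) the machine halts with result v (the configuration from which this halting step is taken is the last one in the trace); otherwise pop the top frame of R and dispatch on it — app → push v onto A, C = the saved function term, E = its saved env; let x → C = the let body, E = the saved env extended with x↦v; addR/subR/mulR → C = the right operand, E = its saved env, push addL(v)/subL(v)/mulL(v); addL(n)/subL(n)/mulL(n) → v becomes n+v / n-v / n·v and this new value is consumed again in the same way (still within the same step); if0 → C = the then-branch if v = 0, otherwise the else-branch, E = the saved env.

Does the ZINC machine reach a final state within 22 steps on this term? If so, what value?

[0] <C=((λx. (x x)) (λx. (x x))), E=∅, A=∅, R=∅>
[1] <C=(λx. (x x)), E=∅, A=∅, R=[app]>
[2] <C=(λx. (x x)), E=∅, A=[clo(λx. (x x), ∅)], R=∅>
[3] <C=(x x), E={x↦clo(λx. (x x), ∅)}, A=∅, R=∅>
[4] <C=x, E={x↦clo(λx. (x x), ∅)}, A=∅, R=[app]>
[5] <C=x, E={x↦clo(λx. (x x), ∅)}, A=[clo(λx. (x x), ∅)], R=∅>
… configuration repeats with period 3 (steps 3–5 recur indefinitely) …

Answer: DIVERGES (no final state within 22 steps)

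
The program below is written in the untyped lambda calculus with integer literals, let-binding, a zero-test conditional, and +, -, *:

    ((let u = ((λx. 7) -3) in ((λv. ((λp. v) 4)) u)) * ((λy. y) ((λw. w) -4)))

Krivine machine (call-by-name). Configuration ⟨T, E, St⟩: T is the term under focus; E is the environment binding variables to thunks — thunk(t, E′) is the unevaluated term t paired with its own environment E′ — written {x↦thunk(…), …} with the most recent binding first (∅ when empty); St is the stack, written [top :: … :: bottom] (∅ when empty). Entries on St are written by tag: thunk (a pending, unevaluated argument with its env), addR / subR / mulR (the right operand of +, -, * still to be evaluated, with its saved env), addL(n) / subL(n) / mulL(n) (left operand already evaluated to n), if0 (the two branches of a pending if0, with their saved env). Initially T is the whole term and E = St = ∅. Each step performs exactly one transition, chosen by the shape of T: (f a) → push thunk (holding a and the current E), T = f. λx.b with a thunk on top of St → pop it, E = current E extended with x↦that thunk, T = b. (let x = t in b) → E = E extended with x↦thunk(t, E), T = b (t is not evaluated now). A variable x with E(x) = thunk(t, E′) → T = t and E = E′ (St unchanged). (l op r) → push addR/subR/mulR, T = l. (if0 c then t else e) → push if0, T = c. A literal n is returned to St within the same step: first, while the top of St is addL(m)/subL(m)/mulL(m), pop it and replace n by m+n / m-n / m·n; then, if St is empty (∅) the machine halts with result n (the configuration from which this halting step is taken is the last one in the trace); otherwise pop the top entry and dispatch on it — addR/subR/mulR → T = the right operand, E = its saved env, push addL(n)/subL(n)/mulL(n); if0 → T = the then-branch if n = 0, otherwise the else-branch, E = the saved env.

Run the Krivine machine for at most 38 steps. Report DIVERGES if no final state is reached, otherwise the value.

0. <T=((let u = ((λx. 7) -3) in ((λv. ((λp. v) 4)) u)) * ((λy. y) ((λw. w) -4))), E=∅, St=∅>
1. <T=(let u = ((λx. 7) -3) in ((λv. ((λp. v) 4)) u)), E=∅, St=[mulR]>
2. <T=((λv. ((λp. v) 4)) u), E={u↦thunk(((λx. 7) -3), ∅)}, St=[mulR]>
3. <T=(λv. ((λp. v) 4)), E={u↦thunk(((λx. 7) -3), ∅)}, St=[thunk :: mulR]>
4. <T=((λp. v) 4), E={v↦thunk(u, {u↦thunk(((λx. 7) -3), ∅)}), u↦thunk(((λx. 7) -3), ∅)}, St=[mulR]>
5. <T=(λp. v), E={v↦thunk(u, {u↦thunk(((λx. 7) -3), ∅)}), u↦thunk(((λx. 7) -3), ∅)}, St=[thunk :: mulR]>
6. <T=v, E={p↦thunk(4, {v↦thunk(u, {u↦thunk(((λx. 7) -3), ∅)}), u↦thunk(((λx. 7) -3), ∅)}), v↦thunk(u, {u↦thunk(((λx. 7) -3), ∅)}), u↦thunk(((λx. 7) -3), ∅)}, St=[mulR]>
7. <T=u, E={u↦thunk(((λx. 7) -3), ∅)}, St=[mulR]>
8. <T=((λx. 7) -3), E=∅, St=[mulR]>
9. <T=(λx. 7), E=∅, St=[thunk :: mulR]>
10. <T=7, E={x↦thunk(-3, ∅)}, St=[mulR]>
11. <T=((λy. y) ((λw. w) -4)), E=∅, St=[mulL(7)]>
12. <T=(λy. y), E=∅, St=[thunk :: mulL(7)]>
13. <T=y, E={y↦thunk(((λw. w) -4), ∅)}, St=[mulL(7)]>
14. <T=((λw. w) -4), E=∅, St=[mulL(7)]>
15. <T=(λw. w), E=∅, St=[thunk :: mulL(7)]>
16. <T=w, E={w↦thunk(-4, ∅)}, St=[mulL(7)]>
17. <T=-4, E=∅, St=[mulL(7)]>
→ final value -28

Answer: -28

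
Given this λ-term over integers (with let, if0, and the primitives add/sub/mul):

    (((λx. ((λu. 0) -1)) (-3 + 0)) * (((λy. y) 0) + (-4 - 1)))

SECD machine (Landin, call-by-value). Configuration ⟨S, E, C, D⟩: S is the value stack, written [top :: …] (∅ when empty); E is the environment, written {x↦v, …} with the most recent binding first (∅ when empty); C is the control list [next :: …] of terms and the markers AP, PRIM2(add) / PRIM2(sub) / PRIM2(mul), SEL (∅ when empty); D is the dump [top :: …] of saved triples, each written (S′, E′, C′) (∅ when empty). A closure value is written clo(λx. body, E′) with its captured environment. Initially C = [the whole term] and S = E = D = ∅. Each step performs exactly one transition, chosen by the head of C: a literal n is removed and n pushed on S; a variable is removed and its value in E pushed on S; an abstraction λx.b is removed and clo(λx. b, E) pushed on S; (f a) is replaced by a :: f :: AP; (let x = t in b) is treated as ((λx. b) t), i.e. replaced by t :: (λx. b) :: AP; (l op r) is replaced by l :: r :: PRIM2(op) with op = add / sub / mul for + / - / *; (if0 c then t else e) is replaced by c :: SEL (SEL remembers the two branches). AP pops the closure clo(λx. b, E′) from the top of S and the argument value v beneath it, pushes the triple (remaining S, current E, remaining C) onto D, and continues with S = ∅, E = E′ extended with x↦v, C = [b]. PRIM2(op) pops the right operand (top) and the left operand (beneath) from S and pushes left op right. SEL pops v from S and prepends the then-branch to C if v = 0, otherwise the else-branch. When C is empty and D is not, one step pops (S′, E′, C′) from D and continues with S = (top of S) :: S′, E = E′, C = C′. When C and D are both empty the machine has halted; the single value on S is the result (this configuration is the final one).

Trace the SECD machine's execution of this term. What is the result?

t=0: <S=∅, E=∅, C=[(((λx. ((λu. 0) -1)) (-3 + 0)) * (((λy. y) 0) + (-4 - 1)))], D=∅>
t=1: <S=∅, E=∅, C=[((λx. ((λu. 0) -1)) (-3 + 0)) :: (((λy. y) 0) + (-4 - 1)) :: PRIM2(mul)], D=∅>
t=2: <S=∅, E=∅, C=[(-3 + 0) :: (λx. ((λu. 0) -1)) :: AP :: (((λy. y) 0) + (-4 - 1)) :: PRIM2(mul)], D=∅>
t=3: <S=∅, E=∅, C=[-3 :: 0 :: PRIM2(add) :: (λx. ((λu. 0) -1)) :: AP :: (((λy. y) 0) + (-4 - 1)) :: PRIM2(mul)], D=∅>
t=4: <S=[-3], E=∅, C=[0 :: PRIM2(add) :: (λx. ((λu. 0) -1)) :: AP :: (((λy. y) 0) + (-4 - 1)) :: PRIM2(mul)], D=∅>
t=5: <S=[0 :: -3], E=∅, C=[PRIM2(add) :: (λx. ((λu. 0) -1)) :: AP :: (((λy. y) 0) + (-4 - 1)) :: PRIM2(mul)], D=∅>
t=6: <S=[-3], E=∅, C=[(λx. ((λu. 0) -1)) :: AP :: (((λy. y) 0) + (-4 - 1)) :: PRIM2(mul)], D=∅>
t=7: <S=[clo(λx. ((λu. 0) -1), ∅) :: -3], E=∅, C=[AP :: (((λy. y) 0) + (-4 - 1)) :: PRIM2(mul)], D=∅>
t=8: <S=∅, E={x↦-3}, C=[((λu. 0) -1)], D=[(∅, ∅, [(((λy. y) 0) + (-4 - 1)) :: PRIM2(mul)])]>
t=9: <S=∅, E={x↦-3}, C=[-1 :: (λu. 0) :: AP], D=[(∅, ∅, [(((λy. y) 0) + (-4 - 1)) :: PRIM2(mul)])]>
t=10: <S=[-1], E={x↦-3}, C=[(λu. 0) :: AP], D=[(∅, ∅, [(((λy. y) 0) + (-4 - 1)) :: PRIM2(mul)])]>
t=11: <S=[clo(λu. 0, {x↦-3}) :: -1], E={x↦-3}, C=[AP], D=[(∅, ∅, [(((λy. y) 0) + (-4 - 1)) :: PRIM2(mul)])]>
t=12: <S=∅, E={u↦-1, x↦-3}, C=[0], D=[(∅, {x↦-3}, ∅) :: (∅, ∅, [(((λy. y) 0) + (-4 - 1)) :: PRIM2(mul)])]>
t=13: <S=[0], E={u↦-1, x↦-3}, C=∅, D=[(∅, {x↦-3}, ∅) :: (∅, ∅, [(((λy. y) 0) + (-4 - 1)) :: PRIM2(mul)])]>
t=14: <S=[0], E={x↦-3}, C=∅, D=[(∅, ∅, [(((λy. y) 0) + (-4 - 1)) :: PRIM2(mul)])]>
t=15: <S=[0], E=∅, C=[(((λy. y) 0) + (-4 - 1)) :: PRIM2(mul)], D=∅>
t=16: <S=[0], E=∅, C=[((λy. y) 0) :: (-4 - 1) :: PRIM2(add) :: PRIM2(mul)], D=∅>
t=17: <S=[0], E=∅, C=[0 :: (λy. y) :: AP :: (-4 - 1) :: PRIM2(add) :: PRIM2(mul)], D=∅>
t=18: <S=[0 :: 0], E=∅, C=[(λy. y) :: AP :: (-4 - 1) :: PRIM2(add) :: PRIM2(mul)], D=∅>
t=19: <S=[clo(λy. y, ∅) :: 0 :: 0], E=∅, C=[AP :: (-4 - 1) :: PRIM2(add) :: PRIM2(mul)], D=∅>
t=20: <S=∅, E={y↦0}, C=[y], D=[([0], ∅, [(-4 - 1) :: PRIM2(add) :: PRIM2(mul)])]>
t=21: <S=[0], E={y↦0}, C=∅, D=[([0], ∅, [(-4 - 1) :: PRIM2(add) :: PRIM2(mul)])]>
t=22: <S=[0 :: 0], E=∅, C=[(-4 - 1) :: PRIM2(add) :: PRIM2(mul)], D=∅>
t=23: <S=[0 :: 0], E=∅, C=[-4 :: 1 :: PRIM2(sub) :: PRIM2(add) :: PRIM2(mul)], D=∅>
t=24: <S=[-4 :: 0 :: 0], E=∅, C=[1 :: PRIM2(sub) :: PRIM2(add) :: PRIM2(mul)], D=∅>
t=25: <S=[1 :: -4 :: 0 :: 0], E=∅, C=[PRIM2(sub) :: PRIM2(add) :: PRIM2(mul)], D=∅>
t=26: <S=[-5 :: 0 :: 0], E=∅, C=[PRIM2(add) :: PRIM2(mul)], D=∅>
t=27: <S=[-5 :: 0], E=∅, C=[PRIM2(mul)], D=∅>
t=28: <S=[0], E=∅, C=∅, D=∅>
→ final value 0

Answer: 0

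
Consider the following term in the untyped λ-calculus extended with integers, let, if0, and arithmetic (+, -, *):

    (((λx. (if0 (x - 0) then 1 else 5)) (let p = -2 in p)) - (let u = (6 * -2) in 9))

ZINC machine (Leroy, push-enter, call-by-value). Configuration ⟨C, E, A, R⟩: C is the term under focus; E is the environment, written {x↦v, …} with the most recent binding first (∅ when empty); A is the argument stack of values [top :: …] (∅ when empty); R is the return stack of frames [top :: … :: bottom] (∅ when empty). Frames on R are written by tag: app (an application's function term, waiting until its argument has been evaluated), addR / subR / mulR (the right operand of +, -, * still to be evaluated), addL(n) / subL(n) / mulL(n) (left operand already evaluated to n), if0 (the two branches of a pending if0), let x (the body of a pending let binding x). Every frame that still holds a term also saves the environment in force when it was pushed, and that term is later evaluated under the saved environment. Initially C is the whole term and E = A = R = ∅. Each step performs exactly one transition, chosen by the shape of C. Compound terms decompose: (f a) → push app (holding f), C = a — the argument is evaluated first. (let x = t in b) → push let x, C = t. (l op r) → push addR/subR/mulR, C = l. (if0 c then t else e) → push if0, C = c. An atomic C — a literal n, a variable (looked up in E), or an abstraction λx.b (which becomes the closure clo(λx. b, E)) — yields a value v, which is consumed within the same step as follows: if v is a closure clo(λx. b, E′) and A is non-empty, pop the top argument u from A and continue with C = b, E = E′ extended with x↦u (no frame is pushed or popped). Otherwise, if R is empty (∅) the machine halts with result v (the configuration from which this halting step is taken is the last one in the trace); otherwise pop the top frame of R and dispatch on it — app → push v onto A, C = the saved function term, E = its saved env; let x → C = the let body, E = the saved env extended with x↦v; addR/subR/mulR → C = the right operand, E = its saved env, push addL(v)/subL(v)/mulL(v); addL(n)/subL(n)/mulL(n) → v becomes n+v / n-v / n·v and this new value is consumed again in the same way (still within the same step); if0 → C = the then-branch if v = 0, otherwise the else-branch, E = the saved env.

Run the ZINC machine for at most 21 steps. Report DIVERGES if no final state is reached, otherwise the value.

step 0: ⟨C=(((λx. (if0 (x - 0) then 1 else 5)) (let p = -2 in p)) - (let u = (6 * -2) in 9)); E=∅; A=∅; R=∅⟩
step 1: ⟨C=((λx. (if0 (x - 0) then 1 else 5)) (let p = -2 in p)); E=∅; A=∅; R=[subR]⟩
step 2: ⟨C=(let p = -2 in p); E=∅; A=∅; R=[app :: subR]⟩
step 3: ⟨C=-2; E=∅; A=∅; R=[let p :: app :: subR]⟩
step 4: ⟨C=p; E={p↦-2}; A=∅; R=[app :: subR]⟩
step 5: ⟨C=(λx. (if0 (x - 0) then 1 else 5)); E=∅; A=[-2]; R=[subR]⟩
step 6: ⟨C=(if0 (x - 0) then 1 else 5); E={x↦-2}; A=∅; R=[subR]⟩
step 7: ⟨C=(x - 0); E={x↦-2}; A=∅; R=[if0 :: subR]⟩
step 8: ⟨C=x; E={x↦-2}; A=∅; R=[subR :: if0 :: subR]⟩
step 9: ⟨C=0; E={x↦-2}; A=∅; R=[subL(-2) :: if0 :: subR]⟩
step 10: ⟨C=5; E={x↦-2}; A=∅; R=[subR]⟩
step 11: ⟨C=(let u = (6 * -2) in 9); E=∅; A=∅; R=[subL(5)]⟩
step 12: ⟨C=(6 * -2); E=∅; A=∅; R=[let u :: subL(5)]⟩
step 13: ⟨C=6; E=∅; A=∅; R=[mulR :: let u :: subL(5)]⟩
step 14: ⟨C=-2; E=∅; A=∅; R=[mulL(6) :: let u :: subL(5)]⟩
step 15: ⟨C=9; E={u↦-12}; A=∅; R=[subL(5)]⟩
→ final value -4

Answer: -4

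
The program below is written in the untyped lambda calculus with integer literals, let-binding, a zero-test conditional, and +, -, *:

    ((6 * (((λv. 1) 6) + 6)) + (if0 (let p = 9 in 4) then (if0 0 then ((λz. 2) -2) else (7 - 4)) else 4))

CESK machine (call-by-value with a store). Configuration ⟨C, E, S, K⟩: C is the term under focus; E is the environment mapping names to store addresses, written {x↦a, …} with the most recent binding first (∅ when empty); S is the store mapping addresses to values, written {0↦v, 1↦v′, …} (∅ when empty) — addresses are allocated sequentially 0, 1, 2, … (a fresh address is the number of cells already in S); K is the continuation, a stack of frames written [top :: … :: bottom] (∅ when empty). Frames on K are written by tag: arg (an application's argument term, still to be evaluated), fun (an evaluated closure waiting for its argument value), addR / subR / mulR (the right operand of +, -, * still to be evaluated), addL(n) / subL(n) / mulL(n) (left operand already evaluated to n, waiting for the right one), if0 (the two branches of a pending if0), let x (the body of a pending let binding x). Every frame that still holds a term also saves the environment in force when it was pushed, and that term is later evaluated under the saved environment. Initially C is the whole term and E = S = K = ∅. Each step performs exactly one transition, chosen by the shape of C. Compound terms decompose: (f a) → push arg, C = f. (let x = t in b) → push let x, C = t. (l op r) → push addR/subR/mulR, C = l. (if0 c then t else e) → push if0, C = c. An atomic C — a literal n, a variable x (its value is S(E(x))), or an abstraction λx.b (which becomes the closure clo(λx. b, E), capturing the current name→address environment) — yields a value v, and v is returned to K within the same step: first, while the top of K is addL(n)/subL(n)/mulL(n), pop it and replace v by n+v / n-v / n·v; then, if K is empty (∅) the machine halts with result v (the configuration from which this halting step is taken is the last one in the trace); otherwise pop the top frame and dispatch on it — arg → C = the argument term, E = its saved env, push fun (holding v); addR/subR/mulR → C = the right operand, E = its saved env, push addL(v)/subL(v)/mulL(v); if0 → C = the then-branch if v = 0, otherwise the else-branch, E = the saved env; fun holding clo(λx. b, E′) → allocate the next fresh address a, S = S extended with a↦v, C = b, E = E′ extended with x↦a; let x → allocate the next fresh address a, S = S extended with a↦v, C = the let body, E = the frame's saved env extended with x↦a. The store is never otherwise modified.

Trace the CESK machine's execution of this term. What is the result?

step 0: [C=((6 * (((λv. 1) 6) + 6)) + (if0 (let p = 9 in 4) then (if0 0 then ((λz. 2) -2) else (7 - 4)) else 4)) | E=∅ | S=∅ | K=∅]
step 1: [C=(6 * (((λv. 1) 6) + 6)) | E=∅ | S=∅ | K=[addR]]
step 2: [C=6 | E=∅ | S=∅ | K=[mulR :: addR]]
step 3: [C=(((λv. 1) 6) + 6) | E=∅ | S=∅ | K=[mulL(6) :: addR]]
step 4: [C=((λv. 1) 6) | E=∅ | S=∅ | K=[addR :: mulL(6) :: addR]]
step 5: [C=(λv. 1) | E=∅ | S=∅ | K=[arg :: addR :: mulL(6) :: addR]]
step 6: [C=6 | E=∅ | S=∅ | K=[fun :: addR :: mulL(6) :: addR]]
step 7: [C=1 | E={v↦0} | S={0↦6} | K=[addR :: mulL(6) :: addR]]
step 8: [C=6 | E=∅ | S={0↦6} | K=[addL(1) :: mulL(6) :: addR]]
step 9: [C=(if0 (let p = 9 in 4) then (if0 0 then ((λz. 2) -2) else (7 - 4)) else 4) | E=∅ | S={0↦6} | K=[addL(42)]]
step 10: [C=(let p = 9 in 4) | E=∅ | S={0↦6} | K=[if0 :: addL(42)]]
step 11: [C=9 | E=∅ | S={0↦6} | K=[let p :: if0 :: addL(42)]]
step 12: [C=4 | E={p↦1} | S={0↦6, 1↦9} | K=[if0 :: addL(42)]]
step 13: [C=4 | E=∅ | S={0↦6, 1↦9} | K=[addL(42)]]
→ final value 46

Answer: 46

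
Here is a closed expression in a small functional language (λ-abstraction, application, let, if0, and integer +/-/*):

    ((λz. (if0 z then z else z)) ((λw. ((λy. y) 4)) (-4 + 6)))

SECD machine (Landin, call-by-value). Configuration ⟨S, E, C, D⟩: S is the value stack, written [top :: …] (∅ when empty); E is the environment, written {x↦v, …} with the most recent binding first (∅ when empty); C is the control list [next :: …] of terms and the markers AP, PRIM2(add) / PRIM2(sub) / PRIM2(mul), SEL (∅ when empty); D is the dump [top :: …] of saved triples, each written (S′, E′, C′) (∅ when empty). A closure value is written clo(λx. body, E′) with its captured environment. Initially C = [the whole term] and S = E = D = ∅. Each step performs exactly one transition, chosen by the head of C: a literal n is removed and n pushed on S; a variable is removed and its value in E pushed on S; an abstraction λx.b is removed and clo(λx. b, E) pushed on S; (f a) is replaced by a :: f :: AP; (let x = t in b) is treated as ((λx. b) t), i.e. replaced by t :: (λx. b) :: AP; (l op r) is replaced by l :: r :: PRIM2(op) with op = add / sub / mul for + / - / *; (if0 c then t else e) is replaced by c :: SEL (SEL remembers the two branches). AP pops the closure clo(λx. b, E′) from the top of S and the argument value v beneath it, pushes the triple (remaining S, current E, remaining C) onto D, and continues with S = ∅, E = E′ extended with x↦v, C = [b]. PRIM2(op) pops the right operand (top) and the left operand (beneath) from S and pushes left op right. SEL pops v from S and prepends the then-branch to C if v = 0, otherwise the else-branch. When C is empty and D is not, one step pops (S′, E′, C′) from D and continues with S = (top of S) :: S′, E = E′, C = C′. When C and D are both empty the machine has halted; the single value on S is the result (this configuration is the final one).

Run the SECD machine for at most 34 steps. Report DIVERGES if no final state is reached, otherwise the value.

Answer: 4

Machine steps:
0. ⟨S=∅; E=∅; C=[((λz. (if0 z then z else z)) ((λw. ((λy. y) 4)) (-4 + 6)))]; D=∅⟩
1. ⟨S=∅; E=∅; C=[((λw. ((λy. y) 4)) (-4 + 6)) :: (λz. (if0 z then z else z)) :: AP]; D=∅⟩
2. ⟨S=∅; E=∅; C=[(-4 + 6) :: (λw. ((λy. y) 4)) :: AP :: (λz. (if0 z then z else z)) :: AP]; D=∅⟩
3. ⟨S=∅; E=∅; C=[-4 :: 6 :: PRIM2(add) :: (λw. ((λy. y) 4)) :: AP :: (λz. (if0 z then z else z)) :: AP]; D=∅⟩
4. ⟨S=[-4]; E=∅; C=[6 :: PRIM2(add) :: (λw. ((λy. y) 4)) :: AP :: (λz. (if0 z then z else z)) :: AP]; D=∅⟩
5. ⟨S=[6 :: -4]; E=∅; C=[PRIM2(add) :: (λw. ((λy. y) 4)) :: AP :: (λz. (if0 z then z else z)) :: AP]; D=∅⟩
6. ⟨S=[2]; E=∅; C=[(λw. ((λy. y) 4)) :: AP :: (λz. (if0 z then z else z)) :: AP]; D=∅⟩
7. ⟨S=[clo(λw. ((λy. y) 4), ∅) :: 2]; E=∅; C=[AP :: (λz. (if0 z then z else z)) :: AP]; D=∅⟩
8. ⟨S=∅; E={w↦2}; C=[((λy. y) 4)]; D=[(∅, ∅, [(λz. (if0 z then z else z)) :: AP])]⟩
9. ⟨S=∅; E={w↦2}; C=[4 :: (λy. y) :: AP]; D=[(∅, ∅, [(λz. (if0 z then z else z)) :: AP])]⟩
10. ⟨S=[4]; E={w↦2}; C=[(λy. y) :: AP]; D=[(∅, ∅, [(λz. (if0 z then z else z)) :: AP])]⟩
11. ⟨S=[clo(λy. y, {w↦2}) :: 4]; E={w↦2}; C=[AP]; D=[(∅, ∅, [(λz. (if0 z then z else z)) :: AP])]⟩
12. ⟨S=∅; E={y↦4, w↦2}; C=[y]; D=[(∅, {w↦2}, ∅) :: (∅, ∅, [(λz. (if0 z then z else z)) :: AP])]⟩
13. ⟨S=[4]; E={y↦4, w↦2}; C=∅; D=[(∅, {w↦2}, ∅) :: (∅, ∅, [(λz. (if0 z then z else z)) :: AP])]⟩
14. ⟨S=[4]; E={w↦2}; C=∅; D=[(∅, ∅, [(λz. (if0 z then z else z)) :: AP])]⟩
15. ⟨S=[4]; E=∅; C=[(λz. (if0 z then z else z)) :: AP]; D=∅⟩
16. ⟨S=[clo(λz. (if0 z then z else z), ∅) :: 4]; E=∅; C=[AP]; D=∅⟩
17. ⟨S=∅; E={z↦4}; C=[(if0 z then z else z)]; D=[(∅, ∅, ∅)]⟩
18. ⟨S=∅; E={z↦4}; C=[z :: SEL]; D=[(∅, ∅, ∅)]⟩
19. ⟨S=[4]; E={z↦4}; C=[SEL]; D=[(∅, ∅, ∅)]⟩
20. ⟨S=∅; E={z↦4}; C=[z]; D=[(∅, ∅, ∅)]⟩
21. ⟨S=[4]; E={z↦4}; C=∅; D=[(∅, ∅, ∅)]⟩
22. ⟨S=[4]; E=∅; C=∅; D=∅⟩
→ final value 4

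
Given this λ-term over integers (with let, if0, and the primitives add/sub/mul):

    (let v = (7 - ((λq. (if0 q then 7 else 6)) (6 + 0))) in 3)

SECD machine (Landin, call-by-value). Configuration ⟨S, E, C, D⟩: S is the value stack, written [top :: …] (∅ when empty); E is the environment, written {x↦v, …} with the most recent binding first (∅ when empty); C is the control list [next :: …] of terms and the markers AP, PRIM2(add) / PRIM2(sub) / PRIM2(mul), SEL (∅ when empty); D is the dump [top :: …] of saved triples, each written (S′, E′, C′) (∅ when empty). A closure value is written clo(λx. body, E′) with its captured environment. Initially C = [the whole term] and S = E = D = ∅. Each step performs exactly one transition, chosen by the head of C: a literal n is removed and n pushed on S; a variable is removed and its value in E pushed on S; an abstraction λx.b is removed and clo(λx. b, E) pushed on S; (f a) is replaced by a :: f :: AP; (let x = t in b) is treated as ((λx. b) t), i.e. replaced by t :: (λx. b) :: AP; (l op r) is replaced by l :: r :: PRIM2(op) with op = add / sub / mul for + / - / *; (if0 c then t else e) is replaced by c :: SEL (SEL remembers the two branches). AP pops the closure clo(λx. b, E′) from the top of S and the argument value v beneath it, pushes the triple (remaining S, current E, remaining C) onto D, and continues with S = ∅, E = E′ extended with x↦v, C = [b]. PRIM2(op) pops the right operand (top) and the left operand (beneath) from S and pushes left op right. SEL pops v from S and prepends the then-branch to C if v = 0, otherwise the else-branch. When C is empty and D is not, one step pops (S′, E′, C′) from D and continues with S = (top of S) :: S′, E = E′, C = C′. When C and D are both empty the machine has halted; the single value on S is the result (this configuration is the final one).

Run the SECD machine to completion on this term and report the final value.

Answer: 3

Execution trace:
[0] [S=∅ | E=∅ | C=[(let v = (7 - ((λq. (if0 q then 7 else 6)) (6 + 0))) in 3)] | D=∅]
[1] [S=∅ | E=∅ | C=[(7 - ((λq. (if0 q then 7 else 6)) (6 + 0))) :: (λv. 3) :: AP] | D=∅]
[2] [S=∅ | E=∅ | C=[7 :: ((λq. (if0 q then 7 else 6)) (6 + 0)) :: PRIM2(sub) :: (λv. 3) :: AP] | D=∅]
[3] [S=[7] | E=∅ | C=[((λq. (if0 q then 7 else 6)) (6 + 0)) :: PRIM2(sub) :: (λv. 3) :: AP] | D=∅]
[4] [S=[7] | E=∅ | C=[(6 + 0) :: (λq. (if0 q then 7 else 6)) :: AP :: PRIM2(sub) :: (λv. 3) :: AP] | D=∅]
[5] [S=[7] | E=∅ | C=[6 :: 0 :: PRIM2(add) :: (λq. (if0 q then 7 else 6)) :: AP :: PRIM2(sub) :: (λv. 3) :: AP] | D=∅]
[6] [S=[6 :: 7] | E=∅ | C=[0 :: PRIM2(add) :: (λq. (if0 q then 7 else 6)) :: AP :: PRIM2(sub) :: (λv. 3) :: AP] | D=∅]
[7] [S=[0 :: 6 :: 7] | E=∅ | C=[PRIM2(add) :: (λq. (if0 q then 7 else 6)) :: AP :: PRIM2(sub) :: (λv. 3) :: AP] | D=∅]
[8] [S=[6 :: 7] | E=∅ | C=[(λq. (if0 q then 7 else 6)) :: AP :: PRIM2(sub) :: (λv. 3) :: AP] | D=∅]
[9] [S=[clo(λq. (if0 q then 7 else 6), ∅) :: 6 :: 7] | E=∅ | C=[AP :: PRIM2(sub) :: (λv. 3) :: AP] | D=∅]
[10] [S=∅ | E={q↦6} | C=[(if0 q then 7 else 6)] | D=[([7], ∅, [PRIM2(sub) :: (λv. 3) :: AP])]]
[11] [S=∅ | E={q↦6} | C=[q :: SEL] | D=[([7], ∅, [PRIM2(sub) :: (λv. 3) :: AP])]]
[12] [S=[6] | E={q↦6} | C=[SEL] | D=[([7], ∅, [PRIM2(sub) :: (λv. 3) :: AP])]]
[13] [S=∅ | E={q↦6} | C=[6] | D=[([7], ∅, [PRIM2(sub) :: (λv. 3) :: AP])]]
[14] [S=[6] | E={q↦6} | C=∅ | D=[([7], ∅, [PRIM2(sub) :: (λv. 3) :: AP])]]
[15] [S=[6 :: 7] | E=∅ | C=[PRIM2(sub) :: (λv. 3) :: AP] | D=∅]
[16] [S=[1] | E=∅ | C=[(λv. 3) :: AP] | D=∅]
[17] [S=[clo(λv. 3, ∅) :: 1] | E=∅ | C=[AP] | D=∅]
[18] [S=∅ | E={v↦1} | C=[3] | D=[(∅, ∅, ∅)]]
[19] [S=[3] | E={v↦1} | C=∅ | D=[(∅, ∅, ∅)]]
[20] [S=[3] | E=∅ | C=∅ | D=∅]
→ final value 3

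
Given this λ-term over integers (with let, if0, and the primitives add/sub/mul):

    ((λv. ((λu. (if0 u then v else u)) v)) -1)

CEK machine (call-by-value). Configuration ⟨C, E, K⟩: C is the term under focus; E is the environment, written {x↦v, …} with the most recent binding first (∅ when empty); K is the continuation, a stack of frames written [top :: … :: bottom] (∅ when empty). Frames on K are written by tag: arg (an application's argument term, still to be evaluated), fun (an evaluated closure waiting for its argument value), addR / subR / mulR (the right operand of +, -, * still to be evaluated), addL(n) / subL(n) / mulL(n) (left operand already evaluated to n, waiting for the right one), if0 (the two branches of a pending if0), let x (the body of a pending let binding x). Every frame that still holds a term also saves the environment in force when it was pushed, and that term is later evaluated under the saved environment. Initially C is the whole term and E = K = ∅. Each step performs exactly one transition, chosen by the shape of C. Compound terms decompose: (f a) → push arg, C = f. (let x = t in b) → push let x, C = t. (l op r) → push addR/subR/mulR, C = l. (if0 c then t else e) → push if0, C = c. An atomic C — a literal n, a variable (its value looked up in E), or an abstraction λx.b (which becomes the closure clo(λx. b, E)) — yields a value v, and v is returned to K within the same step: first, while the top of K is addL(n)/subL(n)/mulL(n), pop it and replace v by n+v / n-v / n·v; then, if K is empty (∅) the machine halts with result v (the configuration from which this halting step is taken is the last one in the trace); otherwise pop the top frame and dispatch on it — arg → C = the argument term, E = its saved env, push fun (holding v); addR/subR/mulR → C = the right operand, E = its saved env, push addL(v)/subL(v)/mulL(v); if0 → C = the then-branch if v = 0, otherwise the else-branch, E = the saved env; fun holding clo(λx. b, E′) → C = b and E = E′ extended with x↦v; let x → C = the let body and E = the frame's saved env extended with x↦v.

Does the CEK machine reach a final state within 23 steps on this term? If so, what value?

Answer: -1

Machine steps:
step 0: ⟨C=((λv. ((λu. (if0 u then v else u)) v)) -1); E=∅; K=∅⟩
step 1: ⟨C=(λv. ((λu. (if0 u then v else u)) v)); E=∅; K=[arg]⟩
step 2: ⟨C=-1; E=∅; K=[fun]⟩
step 3: ⟨C=((λu. (if0 u then v else u)) v); E={v↦-1}; K=∅⟩
step 4: ⟨C=(λu. (if0 u then v else u)); E={v↦-1}; K=[arg]⟩
step 5: ⟨C=v; E={v↦-1}; K=[fun]⟩
step 6: ⟨C=(if0 u then v else u); E={u↦-1, v↦-1}; K=∅⟩
step 7: ⟨C=u; E={u↦-1, v↦-1}; K=[if0]⟩
step 8: ⟨C=u; E={u↦-1, v↦-1}; K=∅⟩
→ final value -1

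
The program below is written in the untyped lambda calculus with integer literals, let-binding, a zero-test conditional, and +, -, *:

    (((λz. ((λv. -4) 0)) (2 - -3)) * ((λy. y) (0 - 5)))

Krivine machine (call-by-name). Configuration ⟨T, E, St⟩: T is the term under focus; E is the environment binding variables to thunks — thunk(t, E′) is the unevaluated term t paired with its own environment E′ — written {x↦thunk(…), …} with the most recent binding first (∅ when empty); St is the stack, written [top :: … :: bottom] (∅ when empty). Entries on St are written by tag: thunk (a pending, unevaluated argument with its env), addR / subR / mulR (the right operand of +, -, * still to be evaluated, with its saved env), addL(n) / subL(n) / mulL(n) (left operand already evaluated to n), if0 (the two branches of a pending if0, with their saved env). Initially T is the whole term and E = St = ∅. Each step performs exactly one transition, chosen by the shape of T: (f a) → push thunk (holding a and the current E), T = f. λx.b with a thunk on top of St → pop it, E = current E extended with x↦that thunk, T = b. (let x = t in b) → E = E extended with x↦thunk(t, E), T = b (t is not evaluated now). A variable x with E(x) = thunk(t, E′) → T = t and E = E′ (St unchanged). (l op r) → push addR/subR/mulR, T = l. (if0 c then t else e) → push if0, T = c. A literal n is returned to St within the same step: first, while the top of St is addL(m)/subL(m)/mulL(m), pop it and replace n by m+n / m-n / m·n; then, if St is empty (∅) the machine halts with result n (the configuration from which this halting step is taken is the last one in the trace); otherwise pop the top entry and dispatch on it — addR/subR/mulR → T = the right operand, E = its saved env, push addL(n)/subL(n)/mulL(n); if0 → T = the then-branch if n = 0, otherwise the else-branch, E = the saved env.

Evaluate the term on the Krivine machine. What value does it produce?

Answer: 20

Derivation:
t=0: ⟨T=(((λz. ((λv. -4) 0)) (2 - -3)) * ((λy. y) (0 - 5))); E=∅; St=∅⟩
t=1: ⟨T=((λz. ((λv. -4) 0)) (2 - -3)); E=∅; St=[mulR]⟩
t=2: ⟨T=(λz. ((λv. -4) 0)); E=∅; St=[thunk :: mulR]⟩
t=3: ⟨T=((λv. -4) 0); E={z↦thunk((2 - -3), ∅)}; St=[mulR]⟩
t=4: ⟨T=(λv. -4); E={z↦thunk((2 - -3), ∅)}; St=[thunk :: mulR]⟩
t=5: ⟨T=-4; E={v↦thunk(0, {z↦thunk((2 - -3), ∅)}), z↦thunk((2 - -3), ∅)}; St=[mulR]⟩
t=6: ⟨T=((λy. y) (0 - 5)); E=∅; St=[mulL(-4)]⟩
t=7: ⟨T=(λy. y); E=∅; St=[thunk :: mulL(-4)]⟩
t=8: ⟨T=y; E={y↦thunk((0 - 5), ∅)}; St=[mulL(-4)]⟩
t=9: ⟨T=(0 - 5); E=∅; St=[mulL(-4)]⟩
t=10: ⟨T=0; E=∅; St=[subR :: mulL(-4)]⟩
t=11: ⟨T=5; E=∅; St=[subL(0) :: mulL(-4)]⟩
→ final value 20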